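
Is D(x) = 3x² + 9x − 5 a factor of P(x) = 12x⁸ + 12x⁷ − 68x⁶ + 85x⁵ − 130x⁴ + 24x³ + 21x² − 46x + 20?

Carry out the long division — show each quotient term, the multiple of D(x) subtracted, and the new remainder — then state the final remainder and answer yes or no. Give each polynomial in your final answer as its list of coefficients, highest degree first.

Step 1: lead(12x⁸ + 12x⁷ − 68x⁶ + 85x⁵ − 130x⁴ + 24x³ + 21x² − 46x + 20) ÷ lead(D) = 12x⁸ ÷ 3x² = 4x⁶. Subtract (4x⁶)·D = 12x⁸ + 36x⁷ − 20x⁶. Remainder: −24x⁷ − 48x⁶ + 85x⁵ − 130x⁴ + 24x³ + 21x² − 46x + 20.
Step 2: lead(−24x⁷ − 48x⁶ + 85x⁵ − 130x⁴ + 24x³ + 21x² − 46x + 20) ÷ lead(D) = −24x⁷ ÷ 3x² = −8x⁵. Subtract (−8x⁵)·D = −24x⁷ − 72x⁶ + 40x⁵. Remainder: 24x⁶ + 45x⁵ − 130x⁴ + 24x³ + 21x² − 46x + 20.
Step 3: lead(24x⁶ + 45x⁵ − 130x⁴ + 24x³ + 21x² − 46x + 20) ÷ lead(D) = 24x⁶ ÷ 3x² = 8x⁴. Subtract (8x⁴)·D = 24x⁶ + 72x⁵ − 40x⁴. Remainder: −27x⁵ − 90x⁴ + 24x³ + 21x² − 46x + 20.
Step 4: lead(−27x⁵ − 90x⁴ + 24x³ + 21x² − 46x + 20) ÷ lead(D) = −27x⁵ ÷ 3x² = −9x³. Subtract (−9x³)·D = −27x⁵ − 81x⁴ + 45x³. Remainder: −9x⁴ − 21x³ + 21x² − 46x + 20.
Step 5: lead(−9x⁴ − 21x³ + 21x² − 46x + 20) ÷ lead(D) = −9x⁴ ÷ 3x² = −3x². Subtract (−3x²)·D = −9x⁴ − 27x³ + 15x². Remainder: 6x³ + 6x² − 46x + 20.
Step 6: lead(6x³ + 6x² − 46x + 20) ÷ lead(D) = 6x³ ÷ 3x² = 2x. Subtract (2x)·D = 6x³ + 18x² − 10x. Remainder: −12x² − 36x + 20.
Step 7: lead(−12x² − 36x + 20) ÷ lead(D) = −12x² ÷ 3x² = −4. Subtract (−4)·D = −12x² − 36x + 20. Remainder: 0.

R = [0], so D(x) is a factor of P(x). yes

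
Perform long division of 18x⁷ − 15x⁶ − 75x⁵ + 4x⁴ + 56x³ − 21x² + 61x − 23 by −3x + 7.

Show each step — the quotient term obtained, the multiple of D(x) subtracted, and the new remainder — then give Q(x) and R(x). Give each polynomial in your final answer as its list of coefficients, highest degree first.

Step 1: lead(18x⁷ − 15x⁶ − 75x⁵ + 4x⁴ + 56x³ − 21x² + 61x − 23) ÷ lead(D) = 18x⁷ ÷ −3x = −6x⁶. Subtract (−6x⁶)·D = 18x⁷ − 42x⁶. Remainder: 27x⁶ − 75x⁵ + 4x⁴ + 56x³ − 21x² + 61x − 23.
Step 2: lead(27x⁶ − 75x⁵ + 4x⁴ + 56x³ − 21x² + 61x − 23) ÷ lead(D) = 27x⁶ ÷ −3x = −9x⁵. Subtract (−9x⁵)·D = 27x⁶ − 63x⁵. Remainder: −12x⁵ + 4x⁴ + 56x³ − 21x² + 61x − 23.
Step 3: lead(−12x⁵ + 4x⁴ + 56x³ − 21x² + 61x − 23) ÷ lead(D) = −12x⁵ ÷ −3x = 4x⁴. Subtract (4x⁴)·D = −12x⁵ + 28x⁴. Remainder: −24x⁴ + 56x³ − 21x² + 61x − 23.
Step 4: lead(−24x⁴ + 56x³ − 21x² + 61x − 23) ÷ lead(D) = −24x⁴ ÷ −3x = 8x³. Subtract (8x³)·D = −24x⁴ + 56x³. Remainder: −21x² + 61x − 23.
Step 5: lead(−21x² + 61x − 23) ÷ lead(D) = −21x² ÷ −3x = 7x. Subtract (7x)·D = −21x² + 49x. Remainder: 12x − 23.
Step 6: lead(12x − 23) ÷ lead(D) = 12x ÷ −3x = −4. Subtract (−4)·D = 12x − 28. Remainder: 5.

Q = [-6, -9, 4, 8, 0, 7, -4]; R = [5]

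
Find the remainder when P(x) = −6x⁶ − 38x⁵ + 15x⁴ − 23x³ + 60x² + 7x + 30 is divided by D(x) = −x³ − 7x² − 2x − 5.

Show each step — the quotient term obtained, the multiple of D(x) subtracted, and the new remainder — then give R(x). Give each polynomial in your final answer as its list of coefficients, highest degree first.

Step 1: lead(−6x⁶ − 38x⁵ + 15x⁴ − 23x³ + 60x² + 7x + 30) ÷ lead(D) = −6x⁶ ÷ −x³ = 6x³. Subtract (6x³)·D = −6x⁶ − 42x⁵ − 12x⁴ − 30x³. Remainder: 4x⁵ + 27x⁴ + 7x³ + 60x² + 7x + 30.
Step 2: lead(4x⁵ + 27x⁴ + 7x³ + 60x² + 7x + 30) ÷ lead(D) = 4x⁵ ÷ −x³ = −4x². Subtract (−4x²)·D = 4x⁵ + 28x⁴ + 8x³ + 20x². Remainder: −x⁴ − x³ + 40x² + 7x + 30.
Step 3: lead(−x⁴ − x³ + 40x² + 7x + 30) ÷ lead(D) = −x⁴ ÷ −x³ = x. Subtract (x)·D = −x⁴ − 7x³ − 2x² − 5x. Remainder: 6x³ + 42x² + 12x + 30.
Step 4: lead(6x³ + 42x² + 12x + 30) ÷ lead(D) = 6x³ ÷ −x³ = −6. Subtract (−6)·D = 6x³ + 42x² + 12x + 30. Remainder: 0.

R = [0]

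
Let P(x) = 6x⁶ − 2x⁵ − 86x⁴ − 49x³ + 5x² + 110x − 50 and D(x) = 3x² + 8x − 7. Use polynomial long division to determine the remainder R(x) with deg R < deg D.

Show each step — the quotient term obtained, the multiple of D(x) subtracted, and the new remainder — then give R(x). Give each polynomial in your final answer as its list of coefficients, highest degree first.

R = [-9, -1]

Step 1: lead(6x⁶ − 2x⁵ − 86x⁴ − 49x³ + 5x² + 110x − 50) ÷ lead(D) = 6x⁶ ÷ 3x² = 2x⁴. Subtract (2x⁴)·D = 6x⁶ + 16x⁵ − 14x⁴. Remainder: −18x⁵ − 72x⁴ − 49x³ + 5x² + 110x − 50.
Step 2: lead(−18x⁵ − 72x⁴ − 49x³ + 5x² + 110x − 50) ÷ lead(D) = −18x⁵ ÷ 3x² = −6x³. Subtract (−6x³)·D = −18x⁵ − 48x⁴ + 42x³. Remainder: −24x⁴ − 91x³ + 5x² + 110x − 50.
Step 3: lead(−24x⁴ − 91x³ + 5x² + 110x − 50) ÷ lead(D) = −24x⁴ ÷ 3x² = −8x². Subtract (−8x²)·D = −24x⁴ − 64x³ + 56x². Remainder: −27x³ − 51x² + 110x − 50.
Step 4: lead(−27x³ − 51x² + 110x − 50) ÷ lead(D) = −27x³ ÷ 3x² = −9x. Subtract (−9x)·D = −27x³ − 72x² + 63x. Remainder: 21x² + 47x − 50.
Step 5: lead(21x² + 47x − 50) ÷ lead(D) = 21x² ÷ 3x² = 7. Subtract (7)·D = 21x² + 56x − 49. Remainder: −9x − 1.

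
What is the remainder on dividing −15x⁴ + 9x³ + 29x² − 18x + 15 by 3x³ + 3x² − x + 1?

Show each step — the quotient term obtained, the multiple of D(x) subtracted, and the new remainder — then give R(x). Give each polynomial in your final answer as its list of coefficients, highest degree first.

Step 1: lead(−15x⁴ + 9x³ + 29x² − 18x + 15) ÷ lead(D) = −15x⁴ ÷ 3x³ = −5x. Subtract (−5x)·D = −15x⁴ − 15x³ + 5x² − 5x. Remainder: 24x³ + 24x² − 13x + 15.
Step 2: lead(24x³ + 24x² − 13x + 15) ÷ lead(D) = 24x³ ÷ 3x³ = 8. Subtract (8)·D = 24x³ + 24x² − 8x + 8. Remainder: −5x + 7.

R = [-5, 7]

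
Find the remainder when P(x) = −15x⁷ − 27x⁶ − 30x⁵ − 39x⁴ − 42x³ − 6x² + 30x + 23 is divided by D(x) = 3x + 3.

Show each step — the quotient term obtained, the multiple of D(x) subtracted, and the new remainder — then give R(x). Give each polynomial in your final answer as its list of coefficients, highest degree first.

R = [8]

Step 1: lead(−15x⁷ − 27x⁶ − 30x⁵ − 39x⁴ − 42x³ − 6x² + 30x + 23) ÷ lead(D) = −15x⁷ ÷ 3x = −5x⁶. Subtract (−5x⁶)·D = −15x⁷ − 15x⁶. Remainder: −12x⁶ − 30x⁵ − 39x⁴ − 42x³ − 6x² + 30x + 23.
Step 2: lead(−12x⁶ − 30x⁵ − 39x⁴ − 42x³ − 6x² + 30x + 23) ÷ lead(D) = −12x⁶ ÷ 3x = −4x⁵. Subtract (−4x⁵)·D = −12x⁶ − 12x⁵. Remainder: −18x⁵ − 39x⁴ − 42x³ − 6x² + 30x + 23.
Step 3: lead(−18x⁵ − 39x⁴ − 42x³ − 6x² + 30x + 23) ÷ lead(D) = −18x⁵ ÷ 3x = −6x⁴. Subtract (−6x⁴)·D = −18x⁵ − 18x⁴. Remainder: −21x⁴ − 42x³ − 6x² + 30x + 23.
Step 4: lead(−21x⁴ − 42x³ − 6x² + 30x + 23) ÷ lead(D) = −21x⁴ ÷ 3x = −7x³. Subtract (−7x³)·D = −21x⁴ − 21x³. Remainder: −21x³ − 6x² + 30x + 23.
Step 5: lead(−21x³ − 6x² + 30x + 23) ÷ lead(D) = −21x³ ÷ 3x = −7x². Subtract (−7x²)·D = −21x³ − 21x². Remainder: 15x² + 30x + 23.
Step 6: lead(15x² + 30x + 23) ÷ lead(D) = 15x² ÷ 3x = 5x. Subtract (5x)·D = 15x² + 15x. Remainder: 15x + 23.
Step 7: lead(15x + 23) ÷ lead(D) = 15x ÷ 3x = 5. Subtract (5)·D = 15x + 15. Remainder: 8.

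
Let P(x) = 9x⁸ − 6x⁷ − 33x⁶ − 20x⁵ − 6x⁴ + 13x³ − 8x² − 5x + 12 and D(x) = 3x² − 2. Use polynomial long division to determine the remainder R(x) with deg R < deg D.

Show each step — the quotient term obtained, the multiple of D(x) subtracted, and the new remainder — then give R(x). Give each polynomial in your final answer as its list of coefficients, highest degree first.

Step 1: lead(9x⁸ − 6x⁷ − 33x⁶ − 20x⁵ − 6x⁴ + 13x³ − 8x² − 5x + 12) ÷ lead(D) = 9x⁸ ÷ 3x² = 3x⁶. Subtract (3x⁶)·D = 9x⁸ − 6x⁶. Remainder: −6x⁷ − 27x⁶ − 20x⁵ − 6x⁴ + 13x³ − 8x² − 5x + 12.
Step 2: lead(−6x⁷ − 27x⁶ − 20x⁵ − 6x⁴ + 13x³ − 8x² − 5x + 12) ÷ lead(D) = −6x⁷ ÷ 3x² = −2x⁵. Subtract (−2x⁵)·D = −6x⁷ + 4x⁵. Remainder: −27x⁶ − 24x⁵ − 6x⁴ + 13x³ − 8x² − 5x + 12.
Step 3: lead(−27x⁶ − 24x⁵ − 6x⁴ + 13x³ − 8x² − 5x + 12) ÷ lead(D) = −27x⁶ ÷ 3x² = −9x⁴. Subtract (−9x⁴)·D = −27x⁶ + 18x⁴. Remainder: −24x⁵ − 24x⁴ + 13x³ − 8x² − 5x + 12.
Step 4: lead(−24x⁵ − 24x⁴ + 13x³ − 8x² − 5x + 12) ÷ lead(D) = −24x⁵ ÷ 3x² = −8x³. Subtract (−8x³)·D = −24x⁵ + 16x³. Remainder: −24x⁴ − 3x³ − 8x² − 5x + 12.
Step 5: lead(−24x⁴ − 3x³ − 8x² − 5x + 12) ÷ lead(D) = −24x⁴ ÷ 3x² = −8x². Subtract (−8x²)·D = −24x⁴ + 16x². Remainder: −3x³ − 24x² − 5x + 12.
Step 6: lead(−3x³ − 24x² − 5x + 12) ÷ lead(D) = −3x³ ÷ 3x² = −x. Subtract (−x)·D = −3x³ + 2x. Remainder: −24x² − 7x + 12.
Step 7: lead(−24x² − 7x + 12) ÷ lead(D) = −24x² ÷ 3x² = −8. Subtract (−8)·D = −24x² + 16. Remainder: −7x − 4.

R = [-7, -4]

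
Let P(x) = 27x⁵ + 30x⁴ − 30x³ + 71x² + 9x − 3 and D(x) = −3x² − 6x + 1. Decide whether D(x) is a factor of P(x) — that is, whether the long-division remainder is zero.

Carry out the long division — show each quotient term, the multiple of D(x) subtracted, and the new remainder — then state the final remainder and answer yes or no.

Step 1: lead(27x⁵ + 30x⁴ − 30x³ + 71x² + 9x − 3) ÷ lead(D) = 27x⁵ ÷ −3x² = −9x³. Subtract (−9x³)·D = 27x⁵ + 54x⁴ − 9x³. Remainder: −24x⁴ − 21x³ + 71x² + 9x − 3.
Step 2: lead(−24x⁴ − 21x³ + 71x² + 9x − 3) ÷ lead(D) = −24x⁴ ÷ −3x² = 8x². Subtract (8x²)·D = −24x⁴ − 48x³ + 8x². Remainder: 27x³ + 63x² + 9x − 3.
Step 3: lead(27x³ + 63x² + 9x − 3) ÷ lead(D) = 27x³ ÷ −3x² = −9x. Subtract (−9x)·D = 27x³ + 54x² − 9x. Remainder: 9x² + 18x − 3.
Step 4: lead(9x² + 18x − 3) ÷ lead(D) = 9x² ÷ −3x² = −3. Subtract (−3)·D = 9x² + 18x − 3. Remainder: 0.

R(x) = 0, so D(x) is a factor of P(x). yes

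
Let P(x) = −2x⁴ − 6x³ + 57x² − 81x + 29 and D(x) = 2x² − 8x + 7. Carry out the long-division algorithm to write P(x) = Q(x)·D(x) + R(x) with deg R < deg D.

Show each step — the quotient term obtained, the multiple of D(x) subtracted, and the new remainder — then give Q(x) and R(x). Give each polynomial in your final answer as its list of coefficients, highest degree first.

Q = [-1, -7, 4]; R = [1]

Step 1: lead(−2x⁴ − 6x³ + 57x² − 81x + 29) ÷ lead(D) = −2x⁴ ÷ 2x² = −x². Subtract (−x²)·D = −2x⁴ + 8x³ − 7x². Remainder: −14x³ + 64x² − 81x + 29.
Step 2: lead(−14x³ + 64x² − 81x + 29) ÷ lead(D) = −14x³ ÷ 2x² = −7x. Subtract (−7x)·D = −14x³ + 56x² − 49x. Remainder: 8x² − 32x + 29.
Step 3: lead(8x² − 32x + 29) ÷ lead(D) = 8x² ÷ 2x² = 4. Subtract (4)·D = 8x² − 32x + 28. Remainder: 1.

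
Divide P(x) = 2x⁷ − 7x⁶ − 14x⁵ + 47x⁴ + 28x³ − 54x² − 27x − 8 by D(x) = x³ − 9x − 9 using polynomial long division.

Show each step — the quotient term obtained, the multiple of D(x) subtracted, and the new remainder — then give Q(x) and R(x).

Q(x) = 2x⁴ − 7x³ + 4x² + 2x + 1; R(x) = 1

Step 1: lead(2x⁷ − 7x⁶ − 14x⁵ + 47x⁴ + 28x³ − 54x² − 27x − 8) ÷ lead(D) = 2x⁷ ÷ x³ = 2x⁴. Subtract (2x⁴)·D = 2x⁷ − 18x⁵ − 18x⁴. Remainder: −7x⁶ + 4x⁵ + 65x⁴ + 28x³ − 54x² − 27x − 8.
Step 2: lead(−7x⁶ + 4x⁵ + 65x⁴ + 28x³ − 54x² − 27x − 8) ÷ lead(D) = −7x⁶ ÷ x³ = −7x³. Subtract (−7x³)·D = −7x⁶ + 63x⁴ + 63x³. Remainder: 4x⁵ + 2x⁴ − 35x³ − 54x² − 27x − 8.
Step 3: lead(4x⁵ + 2x⁴ − 35x³ − 54x² − 27x − 8) ÷ lead(D) = 4x⁵ ÷ x³ = 4x². Subtract (4x²)·D = 4x⁵ − 36x³ − 36x². Remainder: 2x⁴ + x³ − 18x² − 27x − 8.
Step 4: lead(2x⁴ + x³ − 18x² − 27x − 8) ÷ lead(D) = 2x⁴ ÷ x³ = 2x. Subtract (2x)·D = 2x⁴ − 18x² − 18x. Remainder: x³ − 9x − 8.
Step 5: lead(x³ − 9x − 8) ÷ lead(D) = x³ ÷ x³ = 1. Subtract (1)·D = x³ − 9x − 9. Remainder: 1.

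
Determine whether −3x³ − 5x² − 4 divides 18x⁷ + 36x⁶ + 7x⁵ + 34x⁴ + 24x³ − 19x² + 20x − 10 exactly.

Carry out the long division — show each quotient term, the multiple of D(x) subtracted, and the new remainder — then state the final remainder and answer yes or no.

Step 1: lead(18x⁷ + 36x⁶ + 7x⁵ + 34x⁴ + 24x³ − 19x² + 20x − 10) ÷ lead(D) = 18x⁷ ÷ −3x³ = −6x⁴. Subtract (−6x⁴)·D = 18x⁷ + 30x⁶ + 24x⁴. Remainder: 6x⁶ + 7x⁵ + 10x⁴ + 24x³ − 19x² + 20x − 10.
Step 2: lead(6x⁶ + 7x⁵ + 10x⁴ + 24x³ − 19x² + 20x − 10) ÷ lead(D) = 6x⁶ ÷ −3x³ = −2x³. Subtract (−2x³)·D = 6x⁶ + 10x⁵ + 8x³. Remainder: −3x⁵ + 10x⁴ + 16x³ − 19x² + 20x − 10.
Step 3: lead(−3x⁵ + 10x⁴ + 16x³ − 19x² + 20x − 10) ÷ lead(D) = −3x⁵ ÷ −3x³ = x². Subtract (x²)·D = −3x⁵ − 5x⁴ − 4x². Remainder: 15x⁴ + 16x³ − 15x² + 20x − 10.
Step 4: lead(15x⁴ + 16x³ − 15x² + 20x − 10) ÷ lead(D) = 15x⁴ ÷ −3x³ = −5x. Subtract (−5x)·D = 15x⁴ + 25x³ + 20x. Remainder: −9x³ − 15x² − 10.
Step 5: lead(−9x³ − 15x² − 10) ÷ lead(D) = −9x³ ÷ −3x³ = 3. Subtract (3)·D = −9x³ − 15x² − 12. Remainder: 2.

R(x) = 2, so D(x) is not a factor of P(x). no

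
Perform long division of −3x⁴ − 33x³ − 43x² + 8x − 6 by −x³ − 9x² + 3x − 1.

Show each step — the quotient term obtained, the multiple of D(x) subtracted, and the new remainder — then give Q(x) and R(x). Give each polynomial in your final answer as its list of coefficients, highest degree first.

Q = [3, 6]; R = [2, -7, 0]

Step 1: lead(−3x⁴ − 33x³ − 43x² + 8x − 6) ÷ lead(D) = −3x⁴ ÷ −x³ = 3x. Subtract (3x)·D = −3x⁴ − 27x³ + 9x² − 3x. Remainder: −6x³ − 52x² + 11x − 6.
Step 2: lead(−6x³ − 52x² + 11x − 6) ÷ lead(D) = −6x³ ÷ −x³ = 6. Subtract (6)·D = −6x³ − 54x² + 18x − 6. Remainder: 2x² − 7x.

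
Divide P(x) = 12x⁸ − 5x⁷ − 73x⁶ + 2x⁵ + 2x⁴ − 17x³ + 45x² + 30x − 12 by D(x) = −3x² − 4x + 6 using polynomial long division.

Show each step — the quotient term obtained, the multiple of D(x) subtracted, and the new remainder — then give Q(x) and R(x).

Q(x) = −4x⁶ + 7x⁵ + 7x⁴ + 4x³ + 8x² + 3x − 3; R(x) = 6

Step 1: lead(12x⁸ − 5x⁷ − 73x⁶ + 2x⁵ + 2x⁴ − 17x³ + 45x² + 30x − 12) ÷ lead(D) = 12x⁸ ÷ −3x² = −4x⁶. Subtract (−4x⁶)·D = 12x⁸ + 16x⁷ − 24x⁶. Remainder: −21x⁷ − 49x⁶ + 2x⁵ + 2x⁴ − 17x³ + 45x² + 30x − 12.
Step 2: lead(−21x⁷ − 49x⁶ + 2x⁵ + 2x⁴ − 17x³ + 45x² + 30x − 12) ÷ lead(D) = −21x⁷ ÷ −3x² = 7x⁵. Subtract (7x⁵)·D = −21x⁷ − 28x⁶ + 42x⁵. Remainder: −21x⁶ − 40x⁵ + 2x⁴ − 17x³ + 45x² + 30x − 12.
Step 3: lead(−21x⁶ − 40x⁵ + 2x⁴ − 17x³ + 45x² + 30x − 12) ÷ lead(D) = −21x⁶ ÷ −3x² = 7x⁴. Subtract (7x⁴)·D = −21x⁶ − 28x⁵ + 42x⁴. Remainder: −12x⁵ − 40x⁴ − 17x³ + 45x² + 30x − 12.
Step 4: lead(−12x⁵ − 40x⁴ − 17x³ + 45x² + 30x − 12) ÷ lead(D) = −12x⁵ ÷ −3x² = 4x³. Subtract (4x³)·D = −12x⁵ − 16x⁴ + 24x³. Remainder: −24x⁴ − 41x³ + 45x² + 30x − 12.
Step 5: lead(−24x⁴ − 41x³ + 45x² + 30x − 12) ÷ lead(D) = −24x⁴ ÷ −3x² = 8x². Subtract (8x²)·D = −24x⁴ − 32x³ + 48x². Remainder: −9x³ − 3x² + 30x − 12.
Step 6: lead(−9x³ − 3x² + 30x − 12) ÷ lead(D) = −9x³ ÷ −3x² = 3x. Subtract (3x)·D = −9x³ − 12x² + 18x. Remainder: 9x² + 12x − 12.
Step 7: lead(9x² + 12x − 12) ÷ lead(D) = 9x² ÷ −3x² = −3. Subtract (−3)·D = 9x² + 12x − 18. Remainder: 6.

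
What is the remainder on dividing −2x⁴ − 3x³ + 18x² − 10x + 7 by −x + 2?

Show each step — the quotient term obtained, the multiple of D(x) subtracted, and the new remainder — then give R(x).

R(x) = 3

Step 1: lead(−2x⁴ − 3x³ + 18x² − 10x + 7) ÷ lead(D) = −2x⁴ ÷ −x = 2x³. Subtract (2x³)·D = −2x⁴ + 4x³. Remainder: −7x³ + 18x² − 10x + 7.
Step 2: lead(−7x³ + 18x² − 10x + 7) ÷ lead(D) = −7x³ ÷ −x = 7x². Subtract (7x²)·D = −7x³ + 14x². Remainder: 4x² − 10x + 7.
Step 3: lead(4x² − 10x + 7) ÷ lead(D) = 4x² ÷ −x = −4x. Subtract (−4x)·D = 4x² − 8x. Remainder: −2x + 7.
Step 4: lead(−2x + 7) ÷ lead(D) = −2x ÷ −x = 2. Subtract (2)·D = −2x + 4. Remainder: 3.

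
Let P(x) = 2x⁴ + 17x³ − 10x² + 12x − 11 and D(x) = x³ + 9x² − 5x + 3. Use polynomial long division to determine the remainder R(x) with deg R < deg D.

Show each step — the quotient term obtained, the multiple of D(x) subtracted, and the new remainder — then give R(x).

Step 1: lead(2x⁴ + 17x³ − 10x² + 12x − 11) ÷ lead(D) = 2x⁴ ÷ x³ = 2x. Subtract (2x)·D = 2x⁴ + 18x³ − 10x² + 6x. Remainder: −x³ + 6x − 11.
Step 2: lead(−x³ + 6x − 11) ÷ lead(D) = −x³ ÷ x³ = −1. Subtract (−1)·D = −x³ − 9x² + 5x − 3. Remainder: 9x² + x − 8.

R(x) = 9x² + x − 8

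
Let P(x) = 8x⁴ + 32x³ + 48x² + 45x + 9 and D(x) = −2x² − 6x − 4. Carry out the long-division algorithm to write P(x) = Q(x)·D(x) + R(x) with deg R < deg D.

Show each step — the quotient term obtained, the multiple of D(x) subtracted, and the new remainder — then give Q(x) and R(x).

Step 1: lead(8x⁴ + 32x³ + 48x² + 45x + 9) ÷ lead(D) = 8x⁴ ÷ −2x² = −4x². Subtract (−4x²)·D = 8x⁴ + 24x³ + 16x². Remainder: 8x³ + 32x² + 45x + 9.
Step 2: lead(8x³ + 32x² + 45x + 9) ÷ lead(D) = 8x³ ÷ −2x² = −4x. Subtract (−4x)·D = 8x³ + 24x² + 16x. Remainder: 8x² + 29x + 9.
Step 3: lead(8x² + 29x + 9) ÷ lead(D) = 8x² ÷ −2x² = −4. Subtract (−4)·D = 8x² + 24x + 16. Remainder: 5x − 7.

Q(x) = −4x² − 4x − 4; R(x) = 5x − 7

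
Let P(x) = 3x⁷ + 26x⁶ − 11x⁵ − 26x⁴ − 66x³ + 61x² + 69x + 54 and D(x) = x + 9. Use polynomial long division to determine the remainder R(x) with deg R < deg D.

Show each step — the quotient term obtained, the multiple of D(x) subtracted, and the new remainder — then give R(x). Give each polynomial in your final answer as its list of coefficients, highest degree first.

R = [0]

Step 1: lead(3x⁷ + 26x⁶ − 11x⁵ − 26x⁴ − 66x³ + 61x² + 69x + 54) ÷ lead(D) = 3x⁷ ÷ x = 3x⁶. Subtract (3x⁶)·D = 3x⁷ + 27x⁶. Remainder: −x⁶ − 11x⁵ − 26x⁴ − 66x³ + 61x² + 69x + 54.
Step 2: lead(−x⁶ − 11x⁵ − 26x⁴ − 66x³ + 61x² + 69x + 54) ÷ lead(D) = −x⁶ ÷ x = −x⁵. Subtract (−x⁵)·D = −x⁶ − 9x⁵. Remainder: −2x⁵ − 26x⁴ − 66x³ + 61x² + 69x + 54.
Step 3: lead(−2x⁵ − 26x⁴ − 66x³ + 61x² + 69x + 54) ÷ lead(D) = −2x⁵ ÷ x = −2x⁴. Subtract (−2x⁴)·D = −2x⁵ − 18x⁴. Remainder: −8x⁴ − 66x³ + 61x² + 69x + 54.
Step 4: lead(−8x⁴ − 66x³ + 61x² + 69x + 54) ÷ lead(D) = −8x⁴ ÷ x = −8x³. Subtract (−8x³)·D = −8x⁴ − 72x³. Remainder: 6x³ + 61x² + 69x + 54.
Step 5: lead(6x³ + 61x² + 69x + 54) ÷ lead(D) = 6x³ ÷ x = 6x². Subtract (6x²)·D = 6x³ + 54x². Remainder: 7x² + 69x + 54.
Step 6: lead(7x² + 69x + 54) ÷ lead(D) = 7x² ÷ x = 7x. Subtract (7x)·D = 7x² + 63x. Remainder: 6x + 54.
Step 7: lead(6x + 54) ÷ lead(D) = 6x ÷ x = 6. Subtract (6)·D = 6x + 54. Remainder: 0.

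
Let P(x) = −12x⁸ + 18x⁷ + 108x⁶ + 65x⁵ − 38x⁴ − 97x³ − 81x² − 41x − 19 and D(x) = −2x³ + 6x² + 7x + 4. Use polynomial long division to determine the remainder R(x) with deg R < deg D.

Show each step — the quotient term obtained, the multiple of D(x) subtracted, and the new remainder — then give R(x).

R(x) = −7

Step 1: lead(−12x⁸ + 18x⁷ + 108x⁶ + 65x⁵ − 38x⁴ − 97x³ − 81x² − 41x − 19) ÷ lead(D) = −12x⁸ ÷ −2x³ = 6x⁵. Subtract (6x⁵)·D = −12x⁸ + 36x⁷ + 42x⁶ + 24x⁵. Remainder: −18x⁷ + 66x⁶ + 41x⁵ − 38x⁴ − 97x³ − 81x² − 41x − 19.
Step 2: lead(−18x⁷ + 66x⁶ + 41x⁵ − 38x⁴ − 97x³ − 81x² − 41x − 19) ÷ lead(D) = −18x⁷ ÷ −2x³ = 9x⁴. Subtract (9x⁴)·D = −18x⁷ + 54x⁶ + 63x⁵ + 36x⁴. Remainder: 12x⁶ − 22x⁵ − 74x⁴ − 97x³ − 81x² − 41x − 19.
Step 3: lead(12x⁶ − 22x⁵ − 74x⁴ − 97x³ − 81x² − 41x − 19) ÷ lead(D) = 12x⁶ ÷ −2x³ = −6x³. Subtract (−6x³)·D = 12x⁶ − 36x⁵ − 42x⁴ − 24x³. Remainder: 14x⁵ − 32x⁴ − 73x³ − 81x² − 41x − 19.
Step 4: lead(14x⁵ − 32x⁴ − 73x³ − 81x² − 41x − 19) ÷ lead(D) = 14x⁵ ÷ −2x³ = −7x². Subtract (−7x²)·D = 14x⁵ − 42x⁴ − 49x³ − 28x². Remainder: 10x⁴ − 24x³ − 53x² − 41x − 19.
Step 5: lead(10x⁴ − 24x³ − 53x² − 41x − 19) ÷ lead(D) = 10x⁴ ÷ −2x³ = −5x. Subtract (−5x)·D = 10x⁴ − 30x³ − 35x² − 20x. Remainder: 6x³ − 18x² − 21x − 19.
Step 6: lead(6x³ − 18x² − 21x − 19) ÷ lead(D) = 6x³ ÷ −2x³ = −3. Subtract (−3)·D = 6x³ − 18x² − 21x − 12. Remainder: −7.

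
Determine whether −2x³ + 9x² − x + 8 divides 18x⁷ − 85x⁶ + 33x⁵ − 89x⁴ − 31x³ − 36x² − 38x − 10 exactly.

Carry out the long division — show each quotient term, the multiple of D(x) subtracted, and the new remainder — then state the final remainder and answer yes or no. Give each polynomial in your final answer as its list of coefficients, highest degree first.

R = [8, 6], so D(x) is not a factor of P(x). no

Step 1: lead(18x⁷ − 85x⁶ + 33x⁵ − 89x⁴ − 31x³ − 36x² − 38x − 10) ÷ lead(D) = 18x⁷ ÷ −2x³ = −9x⁴. Subtract (−9x⁴)·D = 18x⁷ − 81x⁶ + 9x⁵ − 72x⁴. Remainder: −4x⁶ + 24x⁵ − 17x⁴ − 31x³ − 36x² − 38x − 10.
Step 2: lead(−4x⁶ + 24x⁵ − 17x⁴ − 31x³ − 36x² − 38x − 10) ÷ lead(D) = −4x⁶ ÷ −2x³ = 2x³. Subtract (2x³)·D = −4x⁶ + 18x⁵ − 2x⁴ + 16x³. Remainder: 6x⁵ − 15x⁴ − 47x³ − 36x² − 38x − 10.
Step 3: lead(6x⁵ − 15x⁴ − 47x³ − 36x² − 38x − 10) ÷ lead(D) = 6x⁵ ÷ −2x³ = −3x². Subtract (−3x²)·D = 6x⁵ − 27x⁴ + 3x³ − 24x². Remainder: 12x⁴ − 50x³ − 12x² − 38x − 10.
Step 4: lead(12x⁴ − 50x³ − 12x² − 38x − 10) ÷ lead(D) = 12x⁴ ÷ −2x³ = −6x. Subtract (−6x)·D = 12x⁴ − 54x³ + 6x² − 48x. Remainder: 4x³ − 18x² + 10x − 10.
Step 5: lead(4x³ − 18x² + 10x − 10) ÷ lead(D) = 4x³ ÷ −2x³ = −2. Subtract (−2)·D = 4x³ − 18x² + 2x − 16. Remainder: 8x + 6.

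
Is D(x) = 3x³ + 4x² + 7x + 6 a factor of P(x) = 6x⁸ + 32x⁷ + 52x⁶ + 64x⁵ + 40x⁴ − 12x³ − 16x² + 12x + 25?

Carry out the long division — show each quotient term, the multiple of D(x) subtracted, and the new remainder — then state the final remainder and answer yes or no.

R(x) = 6x² − 4x + 1, so D(x) is not a factor of P(x). no

Step 1: lead(6x⁸ + 32x⁷ + 52x⁶ + 64x⁵ + 40x⁴ − 12x³ − 16x² + 12x + 25) ÷ lead(D) = 6x⁸ ÷ 3x³ = 2x⁵. Subtract (2x⁵)·D = 6x⁸ + 8x⁷ + 14x⁶ + 12x⁵. Remainder: 24x⁷ + 38x⁶ + 52x⁵ + 40x⁴ − 12x³ − 16x² + 12x + 25.
Step 2: lead(24x⁷ + 38x⁶ + 52x⁵ + 40x⁴ − 12x³ − 16x² + 12x + 25) ÷ lead(D) = 24x⁷ ÷ 3x³ = 8x⁴. Subtract (8x⁴)·D = 24x⁷ + 32x⁶ + 56x⁵ + 48x⁴. Remainder: 6x⁶ − 4x⁵ − 8x⁴ − 12x³ − 16x² + 12x + 25.
Step 3: lead(6x⁶ − 4x⁵ − 8x⁴ − 12x³ − 16x² + 12x + 25) ÷ lead(D) = 6x⁶ ÷ 3x³ = 2x³. Subtract (2x³)·D = 6x⁶ + 8x⁵ + 14x⁴ + 12x³. Remainder: −12x⁵ − 22x⁴ − 24x³ − 16x² + 12x + 25.
Step 4: lead(−12x⁵ − 22x⁴ − 24x³ − 16x² + 12x + 25) ÷ lead(D) = −12x⁵ ÷ 3x³ = −4x². Subtract (−4x²)·D = −12x⁵ − 16x⁴ − 28x³ − 24x². Remainder: −6x⁴ + 4x³ + 8x² + 12x + 25.
Step 5: lead(−6x⁴ + 4x³ + 8x² + 12x + 25) ÷ lead(D) = −6x⁴ ÷ 3x³ = −2x. Subtract (−2x)·D = −6x⁴ − 8x³ − 14x² − 12x. Remainder: 12x³ + 22x² + 24x + 25.
Step 6: lead(12x³ + 22x² + 24x + 25) ÷ lead(D) = 12x³ ÷ 3x³ = 4. Subtract (4)·D = 12x³ + 16x² + 28x + 24. Remainder: 6x² − 4x + 1.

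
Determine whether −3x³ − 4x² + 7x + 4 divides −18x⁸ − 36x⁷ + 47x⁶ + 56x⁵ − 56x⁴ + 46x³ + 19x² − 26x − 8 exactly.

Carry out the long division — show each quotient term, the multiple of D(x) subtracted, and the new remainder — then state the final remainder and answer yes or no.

R(x) = 0, so D(x) is a factor of P(x). yes

Step 1: lead(−18x⁸ − 36x⁷ + 47x⁶ + 56x⁵ − 56x⁴ + 46x³ + 19x² − 26x − 8) ÷ lead(D) = −18x⁸ ÷ −3x³ = 6x⁵. Subtract (6x⁵)·D = −18x⁸ − 24x⁷ + 42x⁶ + 24x⁵. Remainder: −12x⁷ + 5x⁶ + 32x⁵ − 56x⁴ + 46x³ + 19x² − 26x − 8.
Step 2: lead(−12x⁷ + 5x⁶ + 32x⁵ − 56x⁴ + 46x³ + 19x² − 26x − 8) ÷ lead(D) = −12x⁷ ÷ −3x³ = 4x⁴. Subtract (4x⁴)·D = −12x⁷ − 16x⁶ + 28x⁵ + 16x⁴. Remainder: 21x⁶ + 4x⁵ − 72x⁴ + 46x³ + 19x² − 26x − 8.
Step 3: lead(21x⁶ + 4x⁵ − 72x⁴ + 46x³ + 19x² − 26x − 8) ÷ lead(D) = 21x⁶ ÷ −3x³ = −7x³. Subtract (−7x³)·D = 21x⁶ + 28x⁵ − 49x⁴ − 28x³. Remainder: −24x⁵ − 23x⁴ + 74x³ + 19x² − 26x − 8.
Step 4: lead(−24x⁵ − 23x⁴ + 74x³ + 19x² − 26x − 8) ÷ lead(D) = −24x⁵ ÷ −3x³ = 8x². Subtract (8x²)·D = −24x⁵ − 32x⁴ + 56x³ + 32x². Remainder: 9x⁴ + 18x³ − 13x² − 26x − 8.
Step 5: lead(9x⁴ + 18x³ − 13x² − 26x − 8) ÷ lead(D) = 9x⁴ ÷ −3x³ = −3x. Subtract (−3x)·D = 9x⁴ + 12x³ − 21x² − 12x. Remainder: 6x³ + 8x² − 14x − 8.
Step 6: lead(6x³ + 8x² − 14x − 8) ÷ lead(D) = 6x³ ÷ −3x³ = −2. Subtract (−2)·D = 6x³ + 8x² − 14x − 8. Remainder: 0.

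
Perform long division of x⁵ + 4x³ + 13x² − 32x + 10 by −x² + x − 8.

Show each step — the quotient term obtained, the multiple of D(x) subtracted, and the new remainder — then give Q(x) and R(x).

Step 1: lead(x⁵ + 4x³ + 13x² − 32x + 10) ÷ lead(D) = x⁵ ÷ −x² = −x³. Subtract (−x³)·D = x⁵ − x⁴ + 8x³. Remainder: x⁴ − 4x³ + 13x² − 32x + 10.
Step 2: lead(x⁴ − 4x³ + 13x² − 32x + 10) ÷ lead(D) = x⁴ ÷ −x² = −x². Subtract (−x²)·D = x⁴ − x³ + 8x². Remainder: −3x³ + 5x² − 32x + 10.
Step 3: lead(−3x³ + 5x² − 32x + 10) ÷ lead(D) = −3x³ ÷ −x² = 3x. Subtract (3x)·D = −3x³ + 3x² − 24x. Remainder: 2x² − 8x + 10.
Step 4: lead(2x² − 8x + 10) ÷ lead(D) = 2x² ÷ −x² = −2. Subtract (−2)·D = 2x² − 2x + 16. Remainder: −6x − 6.

Q(x) = −x³ − x² + 3x − 2; R(x) = −6x − 6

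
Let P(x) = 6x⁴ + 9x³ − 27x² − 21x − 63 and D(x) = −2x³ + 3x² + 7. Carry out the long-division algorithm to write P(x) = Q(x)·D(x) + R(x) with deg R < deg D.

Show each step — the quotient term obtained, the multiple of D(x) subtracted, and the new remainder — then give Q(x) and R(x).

Step 1: lead(6x⁴ + 9x³ − 27x² − 21x − 63) ÷ lead(D) = 6x⁴ ÷ −2x³ = −3x. Subtract (−3x)·D = 6x⁴ − 9x³ − 21x. Remainder: 18x³ − 27x² − 63.
Step 2: lead(18x³ − 27x² − 63) ÷ lead(D) = 18x³ ÷ −2x³ = −9. Subtract (−9)·D = 18x³ − 27x² − 63. Remainder: 0.

Q(x) = −3x − 9; R(x) = 0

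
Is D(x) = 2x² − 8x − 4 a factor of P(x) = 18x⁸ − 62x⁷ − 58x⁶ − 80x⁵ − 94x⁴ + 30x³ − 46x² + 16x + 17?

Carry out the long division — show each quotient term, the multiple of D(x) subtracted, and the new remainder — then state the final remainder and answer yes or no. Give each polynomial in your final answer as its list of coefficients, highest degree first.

R = [4, -3], so D(x) is not a factor of P(x). no

Step 1: lead(18x⁸ − 62x⁷ − 58x⁶ − 80x⁵ − 94x⁴ + 30x³ − 46x² + 16x + 17) ÷ lead(D) = 18x⁸ ÷ 2x² = 9x⁶. Subtract (9x⁶)·D = 18x⁸ − 72x⁷ − 36x⁶. Remainder: 10x⁷ − 22x⁶ − 80x⁵ − 94x⁴ + 30x³ − 46x² + 16x + 17.
Step 2: lead(10x⁷ − 22x⁶ − 80x⁵ − 94x⁴ + 30x³ − 46x² + 16x + 17) ÷ lead(D) = 10x⁷ ÷ 2x² = 5x⁵. Subtract (5x⁵)·D = 10x⁷ − 40x⁶ − 20x⁵. Remainder: 18x⁶ − 60x⁵ − 94x⁴ + 30x³ − 46x² + 16x + 17.
Step 3: lead(18x⁶ − 60x⁵ − 94x⁴ + 30x³ − 46x² + 16x + 17) ÷ lead(D) = 18x⁶ ÷ 2x² = 9x⁴. Subtract (9x⁴)·D = 18x⁶ − 72x⁵ − 36x⁴. Remainder: 12x⁵ − 58x⁴ + 30x³ − 46x² + 16x + 17.
Step 4: lead(12x⁵ − 58x⁴ + 30x³ − 46x² + 16x + 17) ÷ lead(D) = 12x⁵ ÷ 2x² = 6x³. Subtract (6x³)·D = 12x⁵ − 48x⁴ − 24x³. Remainder: −10x⁴ + 54x³ − 46x² + 16x + 17.
Step 5: lead(−10x⁴ + 54x³ − 46x² + 16x + 17) ÷ lead(D) = −10x⁴ ÷ 2x² = −5x². Subtract (−5x²)·D = −10x⁴ + 40x³ + 20x². Remainder: 14x³ − 66x² + 16x + 17.
Step 6: lead(14x³ − 66x² + 16x + 17) ÷ lead(D) = 14x³ ÷ 2x² = 7x. Subtract (7x)·D = 14x³ − 56x² − 28x. Remainder: −10x² + 44x + 17.
Step 7: lead(−10x² + 44x + 17) ÷ lead(D) = −10x² ÷ 2x² = −5. Subtract (−5)·D = −10x² + 40x + 20. Remainder: 4x − 3.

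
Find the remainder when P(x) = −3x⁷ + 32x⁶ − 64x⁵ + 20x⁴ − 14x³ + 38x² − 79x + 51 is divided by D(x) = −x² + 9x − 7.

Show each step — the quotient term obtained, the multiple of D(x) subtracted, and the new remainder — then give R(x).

R(x) = −5

Step 1: lead(−3x⁷ + 32x⁶ − 64x⁵ + 20x⁴ − 14x³ + 38x² − 79x + 51) ÷ lead(D) = −3x⁷ ÷ −x² = 3x⁵. Subtract (3x⁵)·D = −3x⁷ + 27x⁶ − 21x⁵. Remainder: 5x⁶ − 43x⁵ + 20x⁴ − 14x³ + 38x² − 79x + 51.
Step 2: lead(5x⁶ − 43x⁵ + 20x⁴ − 14x³ + 38x² − 79x + 51) ÷ lead(D) = 5x⁶ ÷ −x² = −5x⁴. Subtract (−5x⁴)·D = 5x⁶ − 45x⁵ + 35x⁴. Remainder: 2x⁵ − 15x⁴ − 14x³ + 38x² − 79x + 51.
Step 3: lead(2x⁵ − 15x⁴ − 14x³ + 38x² − 79x + 51) ÷ lead(D) = 2x⁵ ÷ −x² = −2x³. Subtract (−2x³)·D = 2x⁵ − 18x⁴ + 14x³. Remainder: 3x⁴ − 28x³ + 38x² − 79x + 51.
Step 4: lead(3x⁴ − 28x³ + 38x² − 79x + 51) ÷ lead(D) = 3x⁴ ÷ −x² = −3x². Subtract (−3x²)·D = 3x⁴ − 27x³ + 21x². Remainder: −x³ + 17x² − 79x + 51.
Step 5: lead(−x³ + 17x² − 79x + 51) ÷ lead(D) = −x³ ÷ −x² = x. Subtract (x)·D = −x³ + 9x² − 7x. Remainder: 8x² − 72x + 51.
Step 6: lead(8x² − 72x + 51) ÷ lead(D) = 8x² ÷ −x² = −8. Subtract (−8)·D = 8x² − 72x + 56. Remainder: −5.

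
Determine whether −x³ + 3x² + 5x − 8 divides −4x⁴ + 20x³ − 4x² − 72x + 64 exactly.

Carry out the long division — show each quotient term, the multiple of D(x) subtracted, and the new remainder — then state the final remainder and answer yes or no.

R(x) = 0, so D(x) is a factor of P(x). yes

Step 1: lead(−4x⁴ + 20x³ − 4x² − 72x + 64) ÷ lead(D) = −4x⁴ ÷ −x³ = 4x. Subtract (4x)·D = −4x⁴ + 12x³ + 20x² − 32x. Remainder: 8x³ − 24x² − 40x + 64.
Step 2: lead(8x³ − 24x² − 40x + 64) ÷ lead(D) = 8x³ ÷ −x³ = −8. Subtract (−8)·D = 8x³ − 24x² − 40x + 64. Remainder: 0.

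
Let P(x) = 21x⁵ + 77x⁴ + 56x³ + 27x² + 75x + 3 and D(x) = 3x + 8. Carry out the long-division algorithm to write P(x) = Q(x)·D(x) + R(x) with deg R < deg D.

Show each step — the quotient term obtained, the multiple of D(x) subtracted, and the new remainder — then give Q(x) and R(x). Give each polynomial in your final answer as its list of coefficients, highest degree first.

Q = [7, 7, 0, 9, 1]; R = [-5]

Step 1: lead(21x⁵ + 77x⁴ + 56x³ + 27x² + 75x + 3) ÷ lead(D) = 21x⁵ ÷ 3x = 7x⁴. Subtract (7x⁴)·D = 21x⁵ + 56x⁴. Remainder: 21x⁴ + 56x³ + 27x² + 75x + 3.
Step 2: lead(21x⁴ + 56x³ + 27x² + 75x + 3) ÷ lead(D) = 21x⁴ ÷ 3x = 7x³. Subtract (7x³)·D = 21x⁴ + 56x³. Remainder: 27x² + 75x + 3.
Step 3: lead(27x² + 75x + 3) ÷ lead(D) = 27x² ÷ 3x = 9x. Subtract (9x)·D = 27x² + 72x. Remainder: 3x + 3.
Step 4: lead(3x + 3) ÷ lead(D) = 3x ÷ 3x = 1. Subtract (1)·D = 3x + 8. Remainder: −5.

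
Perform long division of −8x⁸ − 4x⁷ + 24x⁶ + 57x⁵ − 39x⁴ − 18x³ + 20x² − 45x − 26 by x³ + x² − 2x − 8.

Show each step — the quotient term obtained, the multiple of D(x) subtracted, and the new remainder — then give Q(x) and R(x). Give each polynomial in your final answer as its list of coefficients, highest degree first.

Step 1: lead(−8x⁸ − 4x⁷ + 24x⁶ + 57x⁵ − 39x⁴ − 18x³ + 20x² − 45x − 26) ÷ lead(D) = −8x⁸ ÷ x³ = −8x⁵. Subtract (−8x⁵)·D = −8x⁸ − 8x⁷ + 16x⁶ + 64x⁵. Remainder: 4x⁷ + 8x⁶ − 7x⁵ − 39x⁴ − 18x³ + 20x² − 45x − 26.
Step 2: lead(4x⁷ + 8x⁶ − 7x⁵ − 39x⁴ − 18x³ + 20x² − 45x − 26) ÷ lead(D) = 4x⁷ ÷ x³ = 4x⁴. Subtract (4x⁴)·D = 4x⁷ + 4x⁶ − 8x⁵ − 32x⁴. Remainder: 4x⁶ + x⁵ − 7x⁴ − 18x³ + 20x² − 45x − 26.
Step 3: lead(4x⁶ + x⁵ − 7x⁴ − 18x³ + 20x² − 45x − 26) ÷ lead(D) = 4x⁶ ÷ x³ = 4x³. Subtract (4x³)·D = 4x⁶ + 4x⁵ − 8x⁴ − 32x³. Remainder: −3x⁵ + x⁴ + 14x³ + 20x² − 45x − 26.
Step 4: lead(−3x⁵ + x⁴ + 14x³ + 20x² − 45x − 26) ÷ lead(D) = −3x⁵ ÷ x³ = −3x². Subtract (−3x²)·D = −3x⁵ − 3x⁴ + 6x³ + 24x². Remainder: 4x⁴ + 8x³ − 4x² − 45x − 26.
Step 5: lead(4x⁴ + 8x³ − 4x² − 45x − 26) ÷ lead(D) = 4x⁴ ÷ x³ = 4x. Subtract (4x)·D = 4x⁴ + 4x³ − 8x² − 32x. Remainder: 4x³ + 4x² − 13x − 26.
Step 6: lead(4x³ + 4x² − 13x − 26) ÷ lead(D) = 4x³ ÷ x³ = 4. Subtract (4)·D = 4x³ + 4x² − 8x − 32. Remainder: −5x + 6.

Q = [-8, 4, 4, -3, 4, 4]; R = [-5, 6]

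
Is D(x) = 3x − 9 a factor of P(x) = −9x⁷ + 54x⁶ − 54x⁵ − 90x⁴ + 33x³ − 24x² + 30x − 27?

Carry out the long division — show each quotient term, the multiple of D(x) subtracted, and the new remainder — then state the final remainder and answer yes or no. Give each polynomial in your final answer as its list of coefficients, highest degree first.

Step 1: lead(−9x⁷ + 54x⁶ − 54x⁵ − 90x⁴ + 33x³ − 24x² + 30x − 27) ÷ lead(D) = −9x⁷ ÷ 3x = −3x⁶. Subtract (−3x⁶)·D = −9x⁷ + 27x⁶. Remainder: 27x⁶ − 54x⁵ − 90x⁴ + 33x³ − 24x² + 30x − 27.
Step 2: lead(27x⁶ − 54x⁵ − 90x⁴ + 33x³ − 24x² + 30x − 27) ÷ lead(D) = 27x⁶ ÷ 3x = 9x⁵. Subtract (9x⁵)·D = 27x⁶ − 81x⁵. Remainder: 27x⁵ − 90x⁴ + 33x³ − 24x² + 30x − 27.
Step 3: lead(27x⁵ − 90x⁴ + 33x³ − 24x² + 30x − 27) ÷ lead(D) = 27x⁵ ÷ 3x = 9x⁴. Subtract (9x⁴)·D = 27x⁵ − 81x⁴. Remainder: −9x⁴ + 33x³ − 24x² + 30x − 27.
Step 4: lead(−9x⁴ + 33x³ − 24x² + 30x − 27) ÷ lead(D) = −9x⁴ ÷ 3x = −3x³. Subtract (−3x³)·D = −9x⁴ + 27x³. Remainder: 6x³ − 24x² + 30x − 27.
Step 5: lead(6x³ − 24x² + 30x − 27) ÷ lead(D) = 6x³ ÷ 3x = 2x². Subtract (2x²)·D = 6x³ − 18x². Remainder: −6x² + 30x − 27.
Step 6: lead(−6x² + 30x − 27) ÷ lead(D) = −6x² ÷ 3x = −2x. Subtract (−2x)·D = −6x² + 18x. Remainder: 12x − 27.
Step 7: lead(12x − 27) ÷ lead(D) = 12x ÷ 3x = 4. Subtract (4)·D = 12x − 36. Remainder: 9.

R = [9], so D(x) is not a factor of P(x). no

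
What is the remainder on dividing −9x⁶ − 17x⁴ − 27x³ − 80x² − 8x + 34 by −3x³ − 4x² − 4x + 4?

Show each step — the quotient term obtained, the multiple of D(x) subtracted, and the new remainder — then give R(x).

Step 1: lead(−9x⁶ − 17x⁴ − 27x³ − 80x² − 8x + 34) ÷ lead(D) = −9x⁶ ÷ −3x³ = 3x³. Subtract (3x³)·D = −9x⁶ − 12x⁵ − 12x⁴ + 12x³. Remainder: 12x⁵ − 5x⁴ − 39x³ − 80x² − 8x + 34.
Step 2: lead(12x⁵ − 5x⁴ − 39x³ − 80x² − 8x + 34) ÷ lead(D) = 12x⁵ ÷ −3x³ = −4x². Subtract (−4x²)·D = 12x⁵ + 16x⁴ + 16x³ − 16x². Remainder: −21x⁴ − 55x³ − 64x² − 8x + 34.
Step 3: lead(−21x⁴ − 55x³ − 64x² − 8x + 34) ÷ lead(D) = −21x⁴ ÷ −3x³ = 7x. Subtract (7x)·D = −21x⁴ − 28x³ − 28x² + 28x. Remainder: −27x³ − 36x² − 36x + 34.
Step 4: lead(−27x³ − 36x² − 36x + 34) ÷ lead(D) = −27x³ ÷ −3x³ = 9. Subtract (9)·D = −27x³ − 36x² − 36x + 36. Remainder: −2.

R(x) = −2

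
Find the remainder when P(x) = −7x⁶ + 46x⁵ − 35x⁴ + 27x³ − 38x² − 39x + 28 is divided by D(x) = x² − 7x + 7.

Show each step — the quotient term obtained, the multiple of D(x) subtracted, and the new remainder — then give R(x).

R(x) = −4x

Step 1: lead(−7x⁶ + 46x⁵ − 35x⁴ + 27x³ − 38x² − 39x + 28) ÷ lead(D) = −7x⁶ ÷ x² = −7x⁴. Subtract (−7x⁴)·D = −7x⁶ + 49x⁵ − 49x⁴. Remainder: −3x⁵ + 14x⁴ + 27x³ − 38x² − 39x + 28.
Step 2: lead(−3x⁵ + 14x⁴ + 27x³ − 38x² − 39x + 28) ÷ lead(D) = −3x⁵ ÷ x² = −3x³. Subtract (−3x³)·D = −3x⁵ + 21x⁴ − 21x³. Remainder: −7x⁴ + 48x³ − 38x² − 39x + 28.
Step 3: lead(−7x⁴ + 48x³ − 38x² − 39x + 28) ÷ lead(D) = −7x⁴ ÷ x² = −7x². Subtract (−7x²)·D = −7x⁴ + 49x³ − 49x². Remainder: −x³ + 11x² − 39x + 28.
Step 4: lead(−x³ + 11x² − 39x + 28) ÷ lead(D) = −x³ ÷ x² = −x. Subtract (−x)·D = −x³ + 7x² − 7x. Remainder: 4x² − 32x + 28.
Step 5: lead(4x² − 32x + 28) ÷ lead(D) = 4x² ÷ x² = 4. Subtract (4)·D = 4x² − 28x + 28. Remainder: −4x.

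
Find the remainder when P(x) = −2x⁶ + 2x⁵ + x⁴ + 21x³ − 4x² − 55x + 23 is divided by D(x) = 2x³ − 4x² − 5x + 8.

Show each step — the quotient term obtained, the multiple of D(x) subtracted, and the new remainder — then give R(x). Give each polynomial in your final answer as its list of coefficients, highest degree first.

R = [-3, -9]

Step 1: lead(−2x⁶ + 2x⁵ + x⁴ + 21x³ − 4x² − 55x + 23) ÷ lead(D) = −2x⁶ ÷ 2x³ = −x³. Subtract (−x³)·D = −2x⁶ + 4x⁵ + 5x⁴ − 8x³. Remainder: −2x⁵ − 4x⁴ + 29x³ − 4x² − 55x + 23.
Step 2: lead(−2x⁵ − 4x⁴ + 29x³ − 4x² − 55x + 23) ÷ lead(D) = −2x⁵ ÷ 2x³ = −x². Subtract (−x²)·D = −2x⁵ + 4x⁴ + 5x³ − 8x². Remainder: −8x⁴ + 24x³ + 4x² − 55x + 23.
Step 3: lead(−8x⁴ + 24x³ + 4x² − 55x + 23) ÷ lead(D) = −8x⁴ ÷ 2x³ = −4x. Subtract (−4x)·D = −8x⁴ + 16x³ + 20x² − 32x. Remainder: 8x³ − 16x² − 23x + 23.
Step 4: lead(8x³ − 16x² − 23x + 23) ÷ lead(D) = 8x³ ÷ 2x³ = 4. Subtract (4)·D = 8x³ − 16x² − 20x + 32. Remainder: −3x − 9.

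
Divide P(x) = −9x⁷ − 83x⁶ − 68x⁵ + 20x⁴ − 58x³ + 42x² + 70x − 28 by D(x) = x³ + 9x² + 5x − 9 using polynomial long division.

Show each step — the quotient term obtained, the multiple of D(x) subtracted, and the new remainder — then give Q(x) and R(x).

Q(x) = −9x⁴ − 2x³ − 5x² − 6x + 3; R(x) = x − 1

Step 1: lead(−9x⁷ − 83x⁶ − 68x⁵ + 20x⁴ − 58x³ + 42x² + 70x − 28) ÷ lead(D) = −9x⁷ ÷ x³ = −9x⁴. Subtract (−9x⁴)·D = −9x⁷ − 81x⁶ − 45x⁵ + 81x⁴. Remainder: −2x⁶ − 23x⁵ − 61x⁴ − 58x³ + 42x² + 70x − 28.
Step 2: lead(−2x⁶ − 23x⁵ − 61x⁴ − 58x³ + 42x² + 70x − 28) ÷ lead(D) = −2x⁶ ÷ x³ = −2x³. Subtract (−2x³)·D = −2x⁶ − 18x⁵ − 10x⁴ + 18x³. Remainder: −5x⁵ − 51x⁴ − 76x³ + 42x² + 70x − 28.
Step 3: lead(−5x⁵ − 51x⁴ − 76x³ + 42x² + 70x − 28) ÷ lead(D) = −5x⁵ ÷ x³ = −5x². Subtract (−5x²)·D = −5x⁵ − 45x⁴ − 25x³ + 45x². Remainder: −6x⁴ − 51x³ − 3x² + 70x − 28.
Step 4: lead(−6x⁴ − 51x³ − 3x² + 70x − 28) ÷ lead(D) = −6x⁴ ÷ x³ = −6x. Subtract (−6x)·D = −6x⁴ − 54x³ − 30x² + 54x. Remainder: 3x³ + 27x² + 16x − 28.
Step 5: lead(3x³ + 27x² + 16x − 28) ÷ lead(D) = 3x³ ÷ x³ = 3. Subtract (3)·D = 3x³ + 27x² + 15x − 27. Remainder: x − 1.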